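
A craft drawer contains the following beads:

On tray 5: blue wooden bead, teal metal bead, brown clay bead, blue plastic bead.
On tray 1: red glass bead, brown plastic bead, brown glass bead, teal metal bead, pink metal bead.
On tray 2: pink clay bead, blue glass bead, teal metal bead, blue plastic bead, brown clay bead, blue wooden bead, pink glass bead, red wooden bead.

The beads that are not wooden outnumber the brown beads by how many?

10

beads that are not wooden: 14.
brown beads: 4.
14 − 4 = 10.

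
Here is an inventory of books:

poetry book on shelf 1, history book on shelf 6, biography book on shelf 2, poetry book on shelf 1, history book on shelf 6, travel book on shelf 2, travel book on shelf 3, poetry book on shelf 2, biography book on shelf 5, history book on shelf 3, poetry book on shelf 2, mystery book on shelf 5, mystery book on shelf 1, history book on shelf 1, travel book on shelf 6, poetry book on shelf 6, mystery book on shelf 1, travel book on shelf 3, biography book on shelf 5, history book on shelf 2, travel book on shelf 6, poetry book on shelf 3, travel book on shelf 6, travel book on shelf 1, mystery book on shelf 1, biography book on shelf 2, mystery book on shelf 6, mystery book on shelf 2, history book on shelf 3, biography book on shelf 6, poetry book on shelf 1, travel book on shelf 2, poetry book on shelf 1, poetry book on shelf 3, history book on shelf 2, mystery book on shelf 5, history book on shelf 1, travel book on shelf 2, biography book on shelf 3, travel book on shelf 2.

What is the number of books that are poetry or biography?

15

biography: 6; poetry: 9; together 6 + 9 = 15.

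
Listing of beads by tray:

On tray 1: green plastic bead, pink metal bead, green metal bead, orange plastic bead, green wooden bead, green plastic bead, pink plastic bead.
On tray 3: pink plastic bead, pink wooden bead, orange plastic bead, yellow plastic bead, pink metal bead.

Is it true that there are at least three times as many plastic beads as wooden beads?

|plastic beads| = 7.
|wooden beads| = 2.
The claim requires 7 ≥ 3 × 2 = 6, which holds.

True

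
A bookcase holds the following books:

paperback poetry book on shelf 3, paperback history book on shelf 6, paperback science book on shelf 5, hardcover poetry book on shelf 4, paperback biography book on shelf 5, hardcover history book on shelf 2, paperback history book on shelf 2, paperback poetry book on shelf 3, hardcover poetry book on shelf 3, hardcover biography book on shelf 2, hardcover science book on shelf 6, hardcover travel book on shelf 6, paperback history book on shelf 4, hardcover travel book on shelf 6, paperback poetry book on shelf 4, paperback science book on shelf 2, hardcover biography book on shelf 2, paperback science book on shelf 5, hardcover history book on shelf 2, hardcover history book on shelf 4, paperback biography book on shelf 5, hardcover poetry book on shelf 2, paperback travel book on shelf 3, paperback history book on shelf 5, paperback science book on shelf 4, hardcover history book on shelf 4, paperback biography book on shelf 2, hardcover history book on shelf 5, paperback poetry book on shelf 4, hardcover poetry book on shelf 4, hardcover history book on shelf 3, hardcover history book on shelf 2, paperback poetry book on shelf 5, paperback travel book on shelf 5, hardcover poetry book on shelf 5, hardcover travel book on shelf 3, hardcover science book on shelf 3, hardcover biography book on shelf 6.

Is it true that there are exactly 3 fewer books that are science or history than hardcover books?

There are 17 books that are science or history.
There are 20 hardcover books.
The claim requires 20 − 17 (= 3) to equal 3, which holds.

True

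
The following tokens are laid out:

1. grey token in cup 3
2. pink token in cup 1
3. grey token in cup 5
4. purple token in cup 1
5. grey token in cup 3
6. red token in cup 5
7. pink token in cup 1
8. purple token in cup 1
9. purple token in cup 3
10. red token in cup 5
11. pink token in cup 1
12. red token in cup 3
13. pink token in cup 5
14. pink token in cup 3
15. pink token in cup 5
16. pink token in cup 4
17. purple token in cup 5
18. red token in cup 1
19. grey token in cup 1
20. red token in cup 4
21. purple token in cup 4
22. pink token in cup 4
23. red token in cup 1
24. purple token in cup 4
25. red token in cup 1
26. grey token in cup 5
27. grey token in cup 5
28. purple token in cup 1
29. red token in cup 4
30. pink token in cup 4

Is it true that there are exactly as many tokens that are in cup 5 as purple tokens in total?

There are 8 tokens in cup 5.
There are 7 purple tokens.
The claim requires 8 = 7, which does not hold.

False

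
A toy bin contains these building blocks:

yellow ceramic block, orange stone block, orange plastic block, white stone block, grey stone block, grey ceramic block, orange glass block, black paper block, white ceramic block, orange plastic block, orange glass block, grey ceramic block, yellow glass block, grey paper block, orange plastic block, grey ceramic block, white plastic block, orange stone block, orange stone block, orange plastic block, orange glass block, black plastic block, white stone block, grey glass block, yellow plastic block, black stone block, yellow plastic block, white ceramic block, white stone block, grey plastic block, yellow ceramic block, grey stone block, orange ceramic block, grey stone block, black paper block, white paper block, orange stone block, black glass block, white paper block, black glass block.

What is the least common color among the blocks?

Counts by color: orange 12, grey 9, white 8, black 6, yellow 5.
The minimum is 5, held uniquely by yellow.

yellow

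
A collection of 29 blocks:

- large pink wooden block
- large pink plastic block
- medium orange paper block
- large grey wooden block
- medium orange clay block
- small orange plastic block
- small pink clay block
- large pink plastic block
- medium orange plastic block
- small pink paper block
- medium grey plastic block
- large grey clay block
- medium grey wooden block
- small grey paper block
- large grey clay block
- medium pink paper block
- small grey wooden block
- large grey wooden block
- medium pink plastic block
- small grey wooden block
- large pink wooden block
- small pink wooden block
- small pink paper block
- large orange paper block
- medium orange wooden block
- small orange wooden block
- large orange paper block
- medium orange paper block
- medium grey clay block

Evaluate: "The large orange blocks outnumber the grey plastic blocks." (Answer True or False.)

True

large orange blocks: 2.
grey plastic blocks: 1.
The claim requires 2 > 1, which holds.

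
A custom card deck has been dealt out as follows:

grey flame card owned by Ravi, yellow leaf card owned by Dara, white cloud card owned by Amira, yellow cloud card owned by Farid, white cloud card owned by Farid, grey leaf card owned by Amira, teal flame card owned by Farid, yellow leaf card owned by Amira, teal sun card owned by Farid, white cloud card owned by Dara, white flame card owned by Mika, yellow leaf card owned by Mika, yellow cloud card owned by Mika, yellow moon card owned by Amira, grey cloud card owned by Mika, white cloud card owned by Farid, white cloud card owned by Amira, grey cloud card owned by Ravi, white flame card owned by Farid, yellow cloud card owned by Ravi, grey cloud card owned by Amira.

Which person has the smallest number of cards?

Counts by player: Farid→6, Amira→6, Mika→4, Ravi→3, Dara→2.
The minimum is 2, held uniquely by Dara.

Dara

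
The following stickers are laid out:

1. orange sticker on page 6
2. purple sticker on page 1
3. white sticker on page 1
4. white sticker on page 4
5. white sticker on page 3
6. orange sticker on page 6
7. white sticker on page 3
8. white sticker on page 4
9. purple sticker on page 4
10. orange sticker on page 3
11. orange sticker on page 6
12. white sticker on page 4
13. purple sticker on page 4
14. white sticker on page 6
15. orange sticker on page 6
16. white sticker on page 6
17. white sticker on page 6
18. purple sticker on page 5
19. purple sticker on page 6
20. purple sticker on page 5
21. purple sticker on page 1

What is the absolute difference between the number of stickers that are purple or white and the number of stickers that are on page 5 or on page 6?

stickers that are purple or white: 16. stickers on page 5 or on page 6: 10.
|16 − 10| = 16 − 10 = 6.

6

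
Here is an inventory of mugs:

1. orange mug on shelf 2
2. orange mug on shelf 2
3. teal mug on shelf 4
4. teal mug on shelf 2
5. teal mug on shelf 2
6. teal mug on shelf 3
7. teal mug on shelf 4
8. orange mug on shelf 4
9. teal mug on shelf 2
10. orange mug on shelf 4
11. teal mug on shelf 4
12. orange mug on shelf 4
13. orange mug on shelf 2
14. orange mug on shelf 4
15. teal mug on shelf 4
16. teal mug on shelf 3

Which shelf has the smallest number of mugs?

shelf 3

Counts by shelf: shelf 4→8, shelf 2→6, shelf 3→2.
The minimum is 2, held uniquely by shelf 3.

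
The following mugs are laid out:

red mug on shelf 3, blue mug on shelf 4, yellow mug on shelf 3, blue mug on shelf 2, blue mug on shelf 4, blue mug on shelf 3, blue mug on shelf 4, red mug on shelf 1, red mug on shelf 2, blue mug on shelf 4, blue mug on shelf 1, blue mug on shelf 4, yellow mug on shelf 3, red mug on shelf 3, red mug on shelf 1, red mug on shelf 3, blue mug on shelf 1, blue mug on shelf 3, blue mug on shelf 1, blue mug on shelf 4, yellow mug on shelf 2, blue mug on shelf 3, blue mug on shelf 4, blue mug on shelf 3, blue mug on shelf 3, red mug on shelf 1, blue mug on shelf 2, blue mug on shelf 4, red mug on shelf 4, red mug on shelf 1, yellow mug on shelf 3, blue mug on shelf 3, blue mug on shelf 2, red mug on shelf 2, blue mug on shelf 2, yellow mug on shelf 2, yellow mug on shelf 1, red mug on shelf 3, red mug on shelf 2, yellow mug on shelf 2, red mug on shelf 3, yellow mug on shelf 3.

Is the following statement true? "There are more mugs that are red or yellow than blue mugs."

There are 21 mugs that are red or yellow.
There are 21 blue mugs.
The claim requires 21 > 21, which does not hold.

False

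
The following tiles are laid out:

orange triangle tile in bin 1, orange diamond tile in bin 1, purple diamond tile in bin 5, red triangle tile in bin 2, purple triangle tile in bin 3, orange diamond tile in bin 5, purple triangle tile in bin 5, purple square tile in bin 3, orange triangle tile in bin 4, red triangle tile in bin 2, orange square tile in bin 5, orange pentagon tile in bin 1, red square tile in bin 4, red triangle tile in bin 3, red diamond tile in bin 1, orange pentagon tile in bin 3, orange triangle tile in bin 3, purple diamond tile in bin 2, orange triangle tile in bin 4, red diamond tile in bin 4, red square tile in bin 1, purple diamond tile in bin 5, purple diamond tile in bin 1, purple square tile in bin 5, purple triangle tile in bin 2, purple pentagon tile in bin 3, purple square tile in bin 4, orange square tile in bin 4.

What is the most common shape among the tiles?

Counts by shape: triangle 10, diamond 8, square 7, pentagon 3.
The maximum is 10, held uniquely by triangle.

triangle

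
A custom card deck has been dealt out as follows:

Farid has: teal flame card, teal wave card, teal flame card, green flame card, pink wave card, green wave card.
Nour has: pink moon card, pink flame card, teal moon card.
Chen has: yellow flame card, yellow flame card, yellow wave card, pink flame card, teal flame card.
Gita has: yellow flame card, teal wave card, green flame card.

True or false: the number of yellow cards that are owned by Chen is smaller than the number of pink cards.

True

yellow cards owned by Chen: 3.
pink cards: 4.
The claim requires 3 < 4, which holds.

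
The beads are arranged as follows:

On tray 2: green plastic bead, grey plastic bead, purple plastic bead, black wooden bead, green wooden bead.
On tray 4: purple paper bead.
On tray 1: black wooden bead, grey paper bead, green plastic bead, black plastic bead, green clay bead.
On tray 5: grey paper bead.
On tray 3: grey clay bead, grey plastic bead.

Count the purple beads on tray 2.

1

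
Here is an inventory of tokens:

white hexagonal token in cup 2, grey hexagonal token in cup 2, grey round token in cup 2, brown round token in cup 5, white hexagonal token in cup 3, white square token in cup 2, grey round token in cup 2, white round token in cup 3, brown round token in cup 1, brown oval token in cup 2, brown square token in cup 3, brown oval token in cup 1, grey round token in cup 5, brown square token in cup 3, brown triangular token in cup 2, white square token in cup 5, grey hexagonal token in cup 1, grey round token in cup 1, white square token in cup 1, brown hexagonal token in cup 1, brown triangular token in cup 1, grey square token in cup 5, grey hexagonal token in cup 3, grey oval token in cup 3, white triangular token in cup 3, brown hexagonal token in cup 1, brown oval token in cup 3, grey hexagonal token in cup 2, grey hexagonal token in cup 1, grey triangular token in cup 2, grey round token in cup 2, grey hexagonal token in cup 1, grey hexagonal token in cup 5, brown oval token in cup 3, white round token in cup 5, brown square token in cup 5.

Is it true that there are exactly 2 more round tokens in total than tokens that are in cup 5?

True

round tokens: 9.
tokens in cup 5: 7.
The claim requires 9 − 7 (= 2) to equal 2, which holds.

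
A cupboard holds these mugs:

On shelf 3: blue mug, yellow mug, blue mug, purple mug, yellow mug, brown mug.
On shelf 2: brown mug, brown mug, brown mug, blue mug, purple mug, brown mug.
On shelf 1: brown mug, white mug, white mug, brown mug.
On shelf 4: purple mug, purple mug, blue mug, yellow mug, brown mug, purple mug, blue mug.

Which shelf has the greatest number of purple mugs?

Counts by shelf (restricted to purple mugs): shelf 4→3, shelf 2→1, shelf 3→1, shelf 1→0.
The maximum is 3, held uniquely by shelf 4.

shelf 4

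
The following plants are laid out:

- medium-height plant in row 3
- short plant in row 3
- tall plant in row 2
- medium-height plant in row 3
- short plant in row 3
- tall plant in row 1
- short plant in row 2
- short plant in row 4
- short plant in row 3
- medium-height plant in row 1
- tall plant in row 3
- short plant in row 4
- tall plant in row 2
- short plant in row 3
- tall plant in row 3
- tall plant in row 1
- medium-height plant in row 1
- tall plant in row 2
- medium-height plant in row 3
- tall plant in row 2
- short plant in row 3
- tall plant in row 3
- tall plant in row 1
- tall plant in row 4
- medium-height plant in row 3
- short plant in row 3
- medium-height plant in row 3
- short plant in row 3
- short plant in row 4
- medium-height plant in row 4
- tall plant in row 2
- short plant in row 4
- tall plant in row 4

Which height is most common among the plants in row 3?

short

Counts by height (restricted to plants in row 3): short 7, medium-height 5, tall 3.
The maximum is 7, held uniquely by short.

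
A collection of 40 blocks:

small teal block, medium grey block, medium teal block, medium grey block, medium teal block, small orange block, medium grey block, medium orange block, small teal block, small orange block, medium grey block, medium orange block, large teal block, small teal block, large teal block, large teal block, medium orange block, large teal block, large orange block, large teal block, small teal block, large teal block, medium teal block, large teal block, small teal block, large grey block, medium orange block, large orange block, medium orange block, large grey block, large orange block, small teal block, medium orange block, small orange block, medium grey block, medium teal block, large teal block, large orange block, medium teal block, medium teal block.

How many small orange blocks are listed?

3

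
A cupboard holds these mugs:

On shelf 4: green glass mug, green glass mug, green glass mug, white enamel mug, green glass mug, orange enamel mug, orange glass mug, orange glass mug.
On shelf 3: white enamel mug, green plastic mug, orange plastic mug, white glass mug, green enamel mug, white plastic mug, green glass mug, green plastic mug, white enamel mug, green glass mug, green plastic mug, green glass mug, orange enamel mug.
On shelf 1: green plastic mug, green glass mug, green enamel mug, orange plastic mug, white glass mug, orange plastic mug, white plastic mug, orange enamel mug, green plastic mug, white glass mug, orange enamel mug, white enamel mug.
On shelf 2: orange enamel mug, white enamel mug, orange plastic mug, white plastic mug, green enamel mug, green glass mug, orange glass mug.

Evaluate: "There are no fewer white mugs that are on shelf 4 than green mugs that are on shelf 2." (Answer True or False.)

False

white mugs on shelf 4: 1.
green mugs on shelf 2: 2.
The claim requires 1 ≥ 2, which does not hold.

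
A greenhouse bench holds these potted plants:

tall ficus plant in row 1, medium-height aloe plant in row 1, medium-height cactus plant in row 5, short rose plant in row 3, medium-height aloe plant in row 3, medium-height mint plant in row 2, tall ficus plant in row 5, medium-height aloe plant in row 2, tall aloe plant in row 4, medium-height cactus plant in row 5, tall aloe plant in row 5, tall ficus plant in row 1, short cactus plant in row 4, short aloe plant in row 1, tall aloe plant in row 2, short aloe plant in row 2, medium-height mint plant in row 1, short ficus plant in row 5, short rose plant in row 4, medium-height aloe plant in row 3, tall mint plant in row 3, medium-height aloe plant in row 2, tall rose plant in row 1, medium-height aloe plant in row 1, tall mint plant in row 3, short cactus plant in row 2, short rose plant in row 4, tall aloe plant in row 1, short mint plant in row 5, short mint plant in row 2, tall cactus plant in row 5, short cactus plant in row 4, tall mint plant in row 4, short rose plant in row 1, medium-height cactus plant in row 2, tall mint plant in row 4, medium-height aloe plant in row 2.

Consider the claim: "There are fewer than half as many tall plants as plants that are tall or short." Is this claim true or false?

There are 13 tall plants.
There are 25 plants that are tall or short.
The claim requires 2 × 13 = 26 < 25, which does not hold.

False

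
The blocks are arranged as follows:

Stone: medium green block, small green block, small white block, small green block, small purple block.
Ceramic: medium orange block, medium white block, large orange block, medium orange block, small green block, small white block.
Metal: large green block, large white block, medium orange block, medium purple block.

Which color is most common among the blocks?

Counts by color: green 5, white 4, orange 4, purple 2.
The maximum is 5, held uniquely by green.

green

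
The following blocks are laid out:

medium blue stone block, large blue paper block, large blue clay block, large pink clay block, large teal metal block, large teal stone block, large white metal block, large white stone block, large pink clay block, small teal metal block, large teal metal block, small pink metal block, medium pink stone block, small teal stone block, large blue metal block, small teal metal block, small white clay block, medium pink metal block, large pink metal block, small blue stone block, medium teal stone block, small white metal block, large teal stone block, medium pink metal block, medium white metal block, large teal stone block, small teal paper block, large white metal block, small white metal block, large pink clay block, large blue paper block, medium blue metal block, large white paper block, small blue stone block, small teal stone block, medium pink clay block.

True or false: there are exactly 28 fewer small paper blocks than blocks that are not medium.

There is 1 small paper block.
There are 28 blocks that are not medium.
The claim requires 28 − 1 (= 27) to equal 28, which does not hold.

False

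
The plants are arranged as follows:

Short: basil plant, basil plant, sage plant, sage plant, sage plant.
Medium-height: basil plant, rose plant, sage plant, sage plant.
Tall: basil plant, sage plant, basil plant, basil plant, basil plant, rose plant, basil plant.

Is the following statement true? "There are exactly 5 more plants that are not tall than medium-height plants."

|plants that are not tall| = 9.
|medium-height plants| = 4.
The claim requires 9 − 4 (= 5) to equal 5, which holds.

True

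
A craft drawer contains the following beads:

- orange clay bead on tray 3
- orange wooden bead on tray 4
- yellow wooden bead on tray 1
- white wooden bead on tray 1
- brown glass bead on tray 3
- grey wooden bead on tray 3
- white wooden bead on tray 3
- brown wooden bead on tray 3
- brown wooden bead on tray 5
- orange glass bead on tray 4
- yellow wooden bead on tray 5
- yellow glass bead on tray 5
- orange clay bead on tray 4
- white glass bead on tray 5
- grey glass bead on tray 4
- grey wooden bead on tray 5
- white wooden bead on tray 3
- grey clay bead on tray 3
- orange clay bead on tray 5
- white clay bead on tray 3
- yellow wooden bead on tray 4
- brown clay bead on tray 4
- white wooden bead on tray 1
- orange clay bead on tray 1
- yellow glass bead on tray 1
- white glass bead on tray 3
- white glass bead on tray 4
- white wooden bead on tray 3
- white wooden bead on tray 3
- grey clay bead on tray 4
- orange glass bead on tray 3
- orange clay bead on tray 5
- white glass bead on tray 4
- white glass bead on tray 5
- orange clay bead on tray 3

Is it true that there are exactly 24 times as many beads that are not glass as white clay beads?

True

There are 24 beads that are not glass.
There is 1 white clay bead.
The claim requires 24 = 24 × 1 = 24, which holds.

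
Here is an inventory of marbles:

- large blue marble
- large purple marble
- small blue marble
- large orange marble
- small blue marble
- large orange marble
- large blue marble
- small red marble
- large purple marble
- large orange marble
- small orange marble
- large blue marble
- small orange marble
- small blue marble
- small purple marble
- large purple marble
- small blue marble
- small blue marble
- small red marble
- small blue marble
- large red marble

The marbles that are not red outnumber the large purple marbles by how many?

marbles that are not red: 18.
large purple marbles: 3.
18 − 3 = 15.

15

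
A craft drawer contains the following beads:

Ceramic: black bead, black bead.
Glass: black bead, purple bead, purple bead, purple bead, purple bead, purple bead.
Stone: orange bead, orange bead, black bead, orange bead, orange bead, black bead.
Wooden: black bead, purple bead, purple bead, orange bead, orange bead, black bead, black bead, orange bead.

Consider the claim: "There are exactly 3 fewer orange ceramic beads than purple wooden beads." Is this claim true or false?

orange ceramic beads: 0.
purple wooden beads: 2.
The claim requires 2 − 0 (= 2) to equal 3, which does not hold.

False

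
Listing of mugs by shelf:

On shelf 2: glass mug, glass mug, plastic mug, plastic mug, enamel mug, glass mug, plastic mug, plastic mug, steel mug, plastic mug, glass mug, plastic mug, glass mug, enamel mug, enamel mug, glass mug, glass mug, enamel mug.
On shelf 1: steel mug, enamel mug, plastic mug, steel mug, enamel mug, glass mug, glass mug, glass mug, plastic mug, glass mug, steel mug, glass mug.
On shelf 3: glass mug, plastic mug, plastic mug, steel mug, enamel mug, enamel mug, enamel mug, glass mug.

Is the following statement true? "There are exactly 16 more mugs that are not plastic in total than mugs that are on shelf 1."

There are 28 mugs that are not plastic.
There are 12 mugs on shelf 1.
The claim requires 28 − 12 (= 16) to equal 16, which holds.

True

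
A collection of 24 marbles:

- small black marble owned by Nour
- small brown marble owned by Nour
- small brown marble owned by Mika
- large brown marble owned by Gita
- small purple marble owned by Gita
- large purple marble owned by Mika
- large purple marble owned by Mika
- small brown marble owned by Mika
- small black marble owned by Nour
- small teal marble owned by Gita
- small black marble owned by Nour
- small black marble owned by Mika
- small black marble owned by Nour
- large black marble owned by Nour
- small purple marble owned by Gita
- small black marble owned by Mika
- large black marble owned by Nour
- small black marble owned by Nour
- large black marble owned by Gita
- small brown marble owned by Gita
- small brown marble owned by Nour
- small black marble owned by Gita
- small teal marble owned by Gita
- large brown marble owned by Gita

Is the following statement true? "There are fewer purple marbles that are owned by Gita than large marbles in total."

Count of purple marbles owned by Gita: 2.
There are 7 large marbles.
The claim requires 2 < 7, which holds.

True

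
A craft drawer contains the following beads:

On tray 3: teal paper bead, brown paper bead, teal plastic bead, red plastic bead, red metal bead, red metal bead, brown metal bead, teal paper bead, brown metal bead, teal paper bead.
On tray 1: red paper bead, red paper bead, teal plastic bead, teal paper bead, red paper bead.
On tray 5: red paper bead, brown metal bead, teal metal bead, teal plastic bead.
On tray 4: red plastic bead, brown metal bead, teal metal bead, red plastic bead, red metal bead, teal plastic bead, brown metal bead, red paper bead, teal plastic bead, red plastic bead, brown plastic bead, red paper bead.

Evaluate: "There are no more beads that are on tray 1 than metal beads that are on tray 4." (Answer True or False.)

False

There are 5 beads on tray 1.
There are 4 metal beads on tray 4.
The claim requires 5 ≤ 4, which does not hold.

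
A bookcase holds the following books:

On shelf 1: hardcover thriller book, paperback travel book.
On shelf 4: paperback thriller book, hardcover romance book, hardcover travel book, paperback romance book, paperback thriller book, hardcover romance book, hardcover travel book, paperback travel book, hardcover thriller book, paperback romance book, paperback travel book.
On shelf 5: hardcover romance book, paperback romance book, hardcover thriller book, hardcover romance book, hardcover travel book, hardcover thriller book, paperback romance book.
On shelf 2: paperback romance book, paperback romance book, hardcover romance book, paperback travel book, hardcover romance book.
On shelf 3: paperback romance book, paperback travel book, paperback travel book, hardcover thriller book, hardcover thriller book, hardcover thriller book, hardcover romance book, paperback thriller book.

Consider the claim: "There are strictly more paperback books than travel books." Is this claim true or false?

True

There are 16 paperback books.
There are 9 travel books.
The claim requires 16 > 9, which holds.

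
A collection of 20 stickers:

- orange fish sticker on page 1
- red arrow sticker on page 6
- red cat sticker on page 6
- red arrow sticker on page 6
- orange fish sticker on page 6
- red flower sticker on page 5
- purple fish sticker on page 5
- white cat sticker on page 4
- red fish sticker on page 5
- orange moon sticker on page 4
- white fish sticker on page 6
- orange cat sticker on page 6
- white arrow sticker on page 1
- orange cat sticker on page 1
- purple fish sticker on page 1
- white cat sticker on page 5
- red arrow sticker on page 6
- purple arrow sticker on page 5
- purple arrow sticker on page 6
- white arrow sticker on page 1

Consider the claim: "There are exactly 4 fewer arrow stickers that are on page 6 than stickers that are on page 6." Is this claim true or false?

True

arrow stickers on page 6: 4.
stickers on page 6: 8.
The claim requires 8 − 4 (= 4) to equal 4, which holds.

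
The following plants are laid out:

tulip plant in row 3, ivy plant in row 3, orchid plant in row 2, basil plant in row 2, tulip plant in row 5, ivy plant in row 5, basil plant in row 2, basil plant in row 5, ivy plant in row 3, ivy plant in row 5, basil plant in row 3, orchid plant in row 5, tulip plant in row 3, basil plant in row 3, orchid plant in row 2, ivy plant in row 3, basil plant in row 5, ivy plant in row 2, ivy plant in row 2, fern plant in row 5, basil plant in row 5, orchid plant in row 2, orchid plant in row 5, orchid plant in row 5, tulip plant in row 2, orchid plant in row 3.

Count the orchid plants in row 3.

1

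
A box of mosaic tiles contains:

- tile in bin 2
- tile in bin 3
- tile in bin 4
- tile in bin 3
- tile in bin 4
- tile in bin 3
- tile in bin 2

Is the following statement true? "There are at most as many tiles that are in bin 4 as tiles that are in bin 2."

True

|tiles in bin 4| = 2.
|tiles in bin 2| = 2.
The claim requires 2 ≤ 2, which holds.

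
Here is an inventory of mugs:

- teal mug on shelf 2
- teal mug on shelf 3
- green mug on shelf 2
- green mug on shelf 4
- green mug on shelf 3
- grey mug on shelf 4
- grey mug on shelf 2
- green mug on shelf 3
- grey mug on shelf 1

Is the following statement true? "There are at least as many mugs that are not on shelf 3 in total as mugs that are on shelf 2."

True

|mugs that are not on shelf 3| = 6.
|mugs on shelf 2| = 3.
The claim requires 6 ≥ 3, which holds.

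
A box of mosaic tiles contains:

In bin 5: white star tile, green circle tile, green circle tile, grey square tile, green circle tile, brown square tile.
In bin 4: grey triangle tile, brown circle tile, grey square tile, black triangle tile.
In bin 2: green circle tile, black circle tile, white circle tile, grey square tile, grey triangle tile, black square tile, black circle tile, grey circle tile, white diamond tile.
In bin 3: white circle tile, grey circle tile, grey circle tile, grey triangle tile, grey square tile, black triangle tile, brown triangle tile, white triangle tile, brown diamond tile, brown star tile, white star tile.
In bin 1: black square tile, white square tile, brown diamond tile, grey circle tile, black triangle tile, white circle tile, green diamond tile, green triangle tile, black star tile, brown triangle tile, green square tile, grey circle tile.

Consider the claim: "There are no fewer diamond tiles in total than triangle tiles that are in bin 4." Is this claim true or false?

There are 4 diamond tiles.
There are 2 triangle tiles in bin 4.
The claim requires 4 ≥ 2, which holds.

True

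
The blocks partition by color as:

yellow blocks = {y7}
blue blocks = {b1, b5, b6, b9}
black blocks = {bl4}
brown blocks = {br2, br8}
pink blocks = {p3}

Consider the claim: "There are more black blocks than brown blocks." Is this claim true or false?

|black blocks| = 1.
|brown blocks| = 2.
The claim requires 1 > 2, which does not hold.

False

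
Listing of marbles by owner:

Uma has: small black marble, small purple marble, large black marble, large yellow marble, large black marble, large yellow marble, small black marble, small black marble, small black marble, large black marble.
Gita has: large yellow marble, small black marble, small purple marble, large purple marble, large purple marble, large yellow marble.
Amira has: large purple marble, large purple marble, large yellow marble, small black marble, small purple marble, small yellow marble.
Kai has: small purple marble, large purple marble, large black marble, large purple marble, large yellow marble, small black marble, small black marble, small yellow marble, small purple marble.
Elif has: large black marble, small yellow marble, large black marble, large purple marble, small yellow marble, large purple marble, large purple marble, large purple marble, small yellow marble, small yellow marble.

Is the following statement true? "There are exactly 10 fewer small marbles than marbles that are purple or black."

True

|small marbles| = 19.
|marbles that are purple or black| = 29.
The claim requires 29 − 19 (= 10) to equal 10, which holds.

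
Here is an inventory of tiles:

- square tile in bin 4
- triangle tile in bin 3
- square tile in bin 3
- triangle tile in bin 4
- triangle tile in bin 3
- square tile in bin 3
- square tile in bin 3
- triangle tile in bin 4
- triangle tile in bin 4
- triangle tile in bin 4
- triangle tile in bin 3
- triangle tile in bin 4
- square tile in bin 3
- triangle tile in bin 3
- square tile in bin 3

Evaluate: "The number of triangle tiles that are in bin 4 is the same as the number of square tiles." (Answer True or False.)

False

There are 5 triangle tiles in bin 4.
There are 6 square tiles.
The claim requires 5 = 6, which does not hold.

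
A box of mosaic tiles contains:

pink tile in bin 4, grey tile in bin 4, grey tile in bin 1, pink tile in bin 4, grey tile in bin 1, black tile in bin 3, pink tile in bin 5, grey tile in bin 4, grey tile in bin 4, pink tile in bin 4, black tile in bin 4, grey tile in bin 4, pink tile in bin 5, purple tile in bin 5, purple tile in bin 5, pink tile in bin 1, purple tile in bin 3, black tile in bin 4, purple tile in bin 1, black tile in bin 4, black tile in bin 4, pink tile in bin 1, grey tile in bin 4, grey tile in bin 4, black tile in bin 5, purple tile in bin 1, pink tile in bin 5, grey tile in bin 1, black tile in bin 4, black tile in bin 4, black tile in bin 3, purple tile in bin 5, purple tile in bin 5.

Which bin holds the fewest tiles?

Counts by bin: bin 4→15, bin 5→8, bin 1→7, bin 3→3.
The minimum is 3, held uniquely by bin 3.

bin 3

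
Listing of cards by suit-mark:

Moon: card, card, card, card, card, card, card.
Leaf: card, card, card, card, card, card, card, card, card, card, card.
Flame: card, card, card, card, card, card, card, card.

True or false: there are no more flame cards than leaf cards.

True

flame cards: 8.
leaf cards: 11.
The claim requires 8 ≤ 11, which holds.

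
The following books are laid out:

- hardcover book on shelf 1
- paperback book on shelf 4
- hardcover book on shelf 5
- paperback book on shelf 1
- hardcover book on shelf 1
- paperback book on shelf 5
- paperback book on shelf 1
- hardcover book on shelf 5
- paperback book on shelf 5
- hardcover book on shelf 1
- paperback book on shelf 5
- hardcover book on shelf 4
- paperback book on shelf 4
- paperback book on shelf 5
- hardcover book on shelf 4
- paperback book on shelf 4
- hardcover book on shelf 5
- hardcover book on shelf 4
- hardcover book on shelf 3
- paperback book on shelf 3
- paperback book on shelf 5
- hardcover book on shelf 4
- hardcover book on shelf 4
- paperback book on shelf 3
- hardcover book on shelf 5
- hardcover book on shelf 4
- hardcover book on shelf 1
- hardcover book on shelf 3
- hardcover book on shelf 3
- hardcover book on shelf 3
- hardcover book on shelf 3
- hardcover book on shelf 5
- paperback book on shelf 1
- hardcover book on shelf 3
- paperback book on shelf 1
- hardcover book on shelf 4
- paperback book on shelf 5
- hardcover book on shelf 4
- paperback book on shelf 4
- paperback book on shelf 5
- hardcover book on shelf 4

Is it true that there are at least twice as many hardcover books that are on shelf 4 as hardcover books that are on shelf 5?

False

There are 9 hardcover books on shelf 4.
There are 5 hardcover books on shelf 5.
The claim requires 9 ≥ 2 × 5 = 10, which does not hold.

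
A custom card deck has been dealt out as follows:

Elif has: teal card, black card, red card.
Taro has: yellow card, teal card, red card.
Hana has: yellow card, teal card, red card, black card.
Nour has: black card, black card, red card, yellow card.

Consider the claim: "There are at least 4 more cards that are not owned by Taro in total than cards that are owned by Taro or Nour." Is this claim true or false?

True

Count of cards that are not owned by Taro: 11.
Count of cards owned by Taro or Nour: 7.
The claim requires 11 − 7 = 4 ≥ 4, which holds.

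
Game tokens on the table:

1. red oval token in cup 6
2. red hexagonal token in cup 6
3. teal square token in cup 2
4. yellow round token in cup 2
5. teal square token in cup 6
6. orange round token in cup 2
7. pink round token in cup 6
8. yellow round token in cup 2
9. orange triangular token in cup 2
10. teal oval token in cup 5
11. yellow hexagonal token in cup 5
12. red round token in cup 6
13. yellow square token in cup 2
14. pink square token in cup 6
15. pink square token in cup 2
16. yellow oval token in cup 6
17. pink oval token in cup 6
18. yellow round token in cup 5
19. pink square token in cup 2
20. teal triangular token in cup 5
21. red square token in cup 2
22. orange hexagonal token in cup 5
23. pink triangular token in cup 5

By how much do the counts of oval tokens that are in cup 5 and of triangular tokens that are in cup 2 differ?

oval tokens in cup 5: 1. triangular tokens in cup 2: 1.
|1 − 1| = 1 − 1 = 0.

0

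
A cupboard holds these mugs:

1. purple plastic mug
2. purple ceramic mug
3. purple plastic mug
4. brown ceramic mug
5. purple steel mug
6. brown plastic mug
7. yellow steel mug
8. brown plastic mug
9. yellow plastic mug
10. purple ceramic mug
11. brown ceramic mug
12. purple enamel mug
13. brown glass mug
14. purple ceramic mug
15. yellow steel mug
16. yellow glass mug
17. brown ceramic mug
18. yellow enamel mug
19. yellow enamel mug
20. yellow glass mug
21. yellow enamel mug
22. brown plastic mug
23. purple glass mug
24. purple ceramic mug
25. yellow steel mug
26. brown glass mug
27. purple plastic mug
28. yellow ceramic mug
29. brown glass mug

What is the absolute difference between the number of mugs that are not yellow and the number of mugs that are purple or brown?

mugs that are not yellow: 19. mugs that are purple or brown: 19.
|19 − 19| = 19 − 19 = 0.

0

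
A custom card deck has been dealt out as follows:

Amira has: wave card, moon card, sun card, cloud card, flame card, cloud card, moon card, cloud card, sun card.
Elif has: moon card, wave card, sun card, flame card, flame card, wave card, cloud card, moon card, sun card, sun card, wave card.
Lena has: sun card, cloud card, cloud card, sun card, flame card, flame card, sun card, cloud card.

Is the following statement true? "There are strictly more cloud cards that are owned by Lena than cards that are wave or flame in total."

cloud cards owned by Lena: 3.
cards that are wave or flame: 9.
The claim requires 3 > 9, which does not hold.

False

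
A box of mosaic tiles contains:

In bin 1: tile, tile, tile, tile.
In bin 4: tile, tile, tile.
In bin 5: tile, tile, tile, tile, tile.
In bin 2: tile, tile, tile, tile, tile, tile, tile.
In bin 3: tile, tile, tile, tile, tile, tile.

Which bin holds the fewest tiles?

bin 4

Counts by bin: bin 2→7, bin 3→6, bin 5→5, bin 1→4, bin 4→3.
The minimum is 3, held uniquely by bin 4.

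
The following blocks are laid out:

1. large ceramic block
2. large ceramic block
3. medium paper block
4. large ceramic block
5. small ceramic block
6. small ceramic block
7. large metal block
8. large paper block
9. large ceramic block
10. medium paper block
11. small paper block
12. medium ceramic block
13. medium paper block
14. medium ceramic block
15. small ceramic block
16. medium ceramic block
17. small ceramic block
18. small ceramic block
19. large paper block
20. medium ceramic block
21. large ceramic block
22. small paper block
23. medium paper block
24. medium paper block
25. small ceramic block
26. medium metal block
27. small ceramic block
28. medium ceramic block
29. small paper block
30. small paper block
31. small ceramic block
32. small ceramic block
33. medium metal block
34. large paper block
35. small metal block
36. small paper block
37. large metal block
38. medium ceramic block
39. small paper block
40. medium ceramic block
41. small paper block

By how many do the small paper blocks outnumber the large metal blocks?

5

small paper blocks: 7.
large metal blocks: 2.
7 − 2 = 5.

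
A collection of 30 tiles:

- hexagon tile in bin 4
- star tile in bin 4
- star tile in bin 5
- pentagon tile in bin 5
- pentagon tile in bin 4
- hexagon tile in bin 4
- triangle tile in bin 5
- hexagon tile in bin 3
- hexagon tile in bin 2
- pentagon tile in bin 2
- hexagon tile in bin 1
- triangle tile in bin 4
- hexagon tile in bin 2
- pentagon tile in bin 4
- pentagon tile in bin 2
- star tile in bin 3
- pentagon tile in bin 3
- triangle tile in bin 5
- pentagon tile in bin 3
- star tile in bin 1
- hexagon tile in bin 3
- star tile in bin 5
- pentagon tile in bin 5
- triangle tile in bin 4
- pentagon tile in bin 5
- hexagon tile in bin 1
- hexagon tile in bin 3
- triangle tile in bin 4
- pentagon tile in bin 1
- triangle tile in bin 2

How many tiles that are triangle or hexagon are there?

15

hexagon: 9; triangle: 6; together 9 + 6 = 15.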